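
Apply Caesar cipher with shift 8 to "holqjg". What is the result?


Caesar cipher: shift "holqjg" by 8
  'h' (pos 7) + 8 = pos 15 = 'p'
  'o' (pos 14) + 8 = pos 22 = 'w'
  'l' (pos 11) + 8 = pos 19 = 't'
  'q' (pos 16) + 8 = pos 24 = 'y'
  'j' (pos 9) + 8 = pos 17 = 'r'
  'g' (pos 6) + 8 = pos 14 = 'o'
Result: pwtyro

pwtyro


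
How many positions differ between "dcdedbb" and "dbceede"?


Comparing "dcdedbb" and "dbceede" position by position:
  Position 0: 'd' vs 'd' => same
  Position 1: 'c' vs 'b' => DIFFER
  Position 2: 'd' vs 'c' => DIFFER
  Position 3: 'e' vs 'e' => same
  Position 4: 'd' vs 'e' => DIFFER
  Position 5: 'b' vs 'd' => DIFFER
  Position 6: 'b' vs 'e' => DIFFER
Positions that differ: 5

5


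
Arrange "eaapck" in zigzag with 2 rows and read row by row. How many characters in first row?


Zigzag "eaapck" into 2 rows:
Placing characters:
  'e' => row 0
  'a' => row 1
  'a' => row 0
  'p' => row 1
  'c' => row 0
  'k' => row 1
Rows:
  Row 0: "eac"
  Row 1: "apk"
First row length: 3

3


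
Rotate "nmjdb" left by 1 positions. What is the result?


Input: "nmjdb", rotate left by 1
First 1 characters: "n"
Remaining characters: "mjdb"
Concatenate remaining + first: "mjdb" + "n" = "mjdbn"

mjdbn


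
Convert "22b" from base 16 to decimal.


Input: "22b" in base 16
Positional expansion:
  Digit '2' (value 2) x 16^2 = 512
  Digit '2' (value 2) x 16^1 = 32
  Digit 'b' (value 11) x 16^0 = 11
Sum = 555

555


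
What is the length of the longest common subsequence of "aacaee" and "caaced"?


LCS of "aacaee" and "caaced"
DP table:
           c    a    a    c    e    d
      0    0    0    0    0    0    0
  a   0    0    1    1    1    1    1
  a   0    0    1    2    2    2    2
  c   0    1    1    2    3    3    3
  a   0    1    2    2    3    3    3
  e   0    1    2    2    3    4    4
  e   0    1    2    2    3    4    4
LCS length = dp[6][6] = 4

4


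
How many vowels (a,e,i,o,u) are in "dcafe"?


Input: dcafe
Checking each character:
  'd' at position 0: consonant
  'c' at position 1: consonant
  'a' at position 2: vowel (running total: 1)
  'f' at position 3: consonant
  'e' at position 4: vowel (running total: 2)
Total vowels: 2

2


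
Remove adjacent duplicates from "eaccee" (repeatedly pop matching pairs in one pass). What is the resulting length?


Input: eaccee
Stack-based adjacent duplicate removal:
  Read 'e': push. Stack: e
  Read 'a': push. Stack: ea
  Read 'c': push. Stack: eac
  Read 'c': matches stack top 'c' => pop. Stack: ea
  Read 'e': push. Stack: eae
  Read 'e': matches stack top 'e' => pop. Stack: ea
Final stack: "ea" (length 2)

2


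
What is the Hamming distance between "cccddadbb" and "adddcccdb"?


Comparing "cccddadbb" and "adddcccdb" position by position:
  Position 0: 'c' vs 'a' => differ
  Position 1: 'c' vs 'd' => differ
  Position 2: 'c' vs 'd' => differ
  Position 3: 'd' vs 'd' => same
  Position 4: 'd' vs 'c' => differ
  Position 5: 'a' vs 'c' => differ
  Position 6: 'd' vs 'c' => differ
  Position 7: 'b' vs 'd' => differ
  Position 8: 'b' vs 'b' => same
Total differences (Hamming distance): 7

7


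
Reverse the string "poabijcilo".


Input: poabijcilo
Reading characters right to left:
  Position 9: 'o'
  Position 8: 'l'
  Position 7: 'i'
  Position 6: 'c'
  Position 5: 'j'
  Position 4: 'i'
  Position 3: 'b'
  Position 2: 'a'
  Position 1: 'o'
  Position 0: 'p'
Reversed: olicjibaop

olicjibaop


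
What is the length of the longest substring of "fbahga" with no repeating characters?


Input: "fbahga"
Sliding window (track last position of each char):
  Position 0 ('f'): window [0,0] length 1 -- new best
  Position 1 ('b'): window [0,1] length 2 -- new best
  Position 2 ('a'): window [0,2] length 3 -- new best
  Position 3 ('h'): window [0,3] length 4 -- new best
  Position 4 ('g'): window [0,4] length 5 -- new best
  Position 5 ('a'): repeat (last at 2), move window start to 3
  Position 5 ('a'): window [3,5] length 3
Longest substring with no repeats: "fbahg" with length 5

5


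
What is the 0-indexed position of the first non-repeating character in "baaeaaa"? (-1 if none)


Input: baaeaaa
Character frequencies:
  'a': 5
  'b': 1
  'e': 1
Scanning left to right for freq == 1:
  Position 0 ('b'): unique! => answer = 0

0


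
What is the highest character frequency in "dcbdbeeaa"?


Input: dcbdbeeaa
Character counts:
  'a': 2
  'b': 2
  'c': 1
  'd': 2
  'e': 2
Maximum frequency: 2

2


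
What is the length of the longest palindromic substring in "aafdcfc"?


Input: "aafdcfc"
Checking substrings for palindromes:
  [4:7] "cfc" (len 3) => palindrome
  [0:2] "aa" (len 2) => palindrome
Longest palindromic substring: "cfc" with length 3

3


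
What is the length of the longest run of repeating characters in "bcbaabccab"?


Input: "bcbaabccab"
Scanning for longest run:
  Position 1 ('c'): new char, reset run to 1
  Position 2 ('b'): new char, reset run to 1
  Position 3 ('a'): new char, reset run to 1
  Position 4 ('a'): continues run of 'a', length=2
  Position 5 ('b'): new char, reset run to 1
  Position 6 ('c'): new char, reset run to 1
  Position 7 ('c'): continues run of 'c', length=2
  Position 8 ('a'): new char, reset run to 1
  Position 9 ('b'): new char, reset run to 1
Longest run: 'a' with length 2

2


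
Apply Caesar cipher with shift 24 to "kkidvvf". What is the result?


Caesar cipher: shift "kkidvvf" by 24
  'k' (pos 10) + 24 = pos 8 = 'i'
  'k' (pos 10) + 24 = pos 8 = 'i'
  'i' (pos 8) + 24 = pos 6 = 'g'
  'd' (pos 3) + 24 = pos 1 = 'b'
  'v' (pos 21) + 24 = pos 19 = 't'
  'v' (pos 21) + 24 = pos 19 = 't'
  'f' (pos 5) + 24 = pos 3 = 'd'
Result: iigbttd

iigbttd


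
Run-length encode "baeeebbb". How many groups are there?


Input: baeeebbb
Scanning for consecutive runs:
  Group 1: 'b' x 1 (positions 0-0)
  Group 2: 'a' x 1 (positions 1-1)
  Group 3: 'e' x 3 (positions 2-4)
  Group 4: 'b' x 3 (positions 5-7)
Total groups: 4

4


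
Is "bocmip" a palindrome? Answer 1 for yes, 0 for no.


Input: bocmip
Reversed: pimcob
  Compare pos 0 ('b') with pos 5 ('p'): MISMATCH
  Compare pos 1 ('o') with pos 4 ('i'): MISMATCH
  Compare pos 2 ('c') with pos 3 ('m'): MISMATCH
Result: not a palindrome

0


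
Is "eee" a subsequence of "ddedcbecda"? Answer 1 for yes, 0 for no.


Check if "eee" is a subsequence of "ddedcbecda"
Greedy scan:
  Position 0 ('d'): no match needed
  Position 1 ('d'): no match needed
  Position 2 ('e'): matches sub[0] = 'e'
  Position 3 ('d'): no match needed
  Position 4 ('c'): no match needed
  Position 5 ('b'): no match needed
  Position 6 ('e'): matches sub[1] = 'e'
  Position 7 ('c'): no match needed
  Position 8 ('d'): no match needed
  Position 9 ('a'): no match needed
Only matched 2/3 characters => not a subsequence

0


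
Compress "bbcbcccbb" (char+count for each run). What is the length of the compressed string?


Input: bbcbcccbb
Runs:
  'b' x 2 => "b2"
  'c' x 1 => "c1"
  'b' x 1 => "b1"
  'c' x 3 => "c3"
  'b' x 2 => "b2"
Compressed: "b2c1b1c3b2"
Compressed length: 10

10


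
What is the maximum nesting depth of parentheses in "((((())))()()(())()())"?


Input: "((((())))()()(())()())"
Tracking depth:
  Position 0 '(': depth becomes 1
  Position 1 '(': depth becomes 2
  Position 2 '(': depth becomes 3
  Position 3 '(': depth becomes 4
  Position 4 '(': depth becomes 5
  Position 5 ')': depth becomes 4
  Position 6 ')': depth becomes 3
  Position 7 ')': depth becomes 2
  Position 8 ')': depth becomes 1
  Position 9 '(': depth becomes 2
  Position 10 ')': depth becomes 1
  Position 11 '(': depth becomes 2
  Position 12 ')': depth becomes 1
  Position 13 '(': depth becomes 2
  Position 14 '(': depth becomes 3
  Position 15 ')': depth becomes 2
  Position 16 ')': depth becomes 1
  Position 17 '(': depth becomes 2
  Position 18 ')': depth becomes 1
  Position 19 '(': depth becomes 2
  Position 20 ')': depth becomes 1
  Position 21 ')': depth becomes 0
Maximum depth reached: 5

5


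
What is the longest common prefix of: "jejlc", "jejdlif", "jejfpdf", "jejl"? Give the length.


Words: jejlc, jejdlif, jejfpdf, jejl
  Position 0: all 'j' => match
  Position 1: all 'e' => match
  Position 2: all 'j' => match
  Position 3: ('l', 'd', 'f', 'l') => mismatch, stop
LCP = "jej" (length 3)

3


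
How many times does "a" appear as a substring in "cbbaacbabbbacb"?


Searching for "a" in "cbbaacbabbbacb"
Scanning each position:
  Position 0: "c" => no
  Position 1: "b" => no
  Position 2: "b" => no
  Position 3: "a" => MATCH
  Position 4: "a" => MATCH
  Position 5: "c" => no
  Position 6: "b" => no
  Position 7: "a" => MATCH
  Position 8: "b" => no
  Position 9: "b" => no
  Position 10: "b" => no
  Position 11: "a" => MATCH
  Position 12: "c" => no
  Position 13: "b" => no
Total occurrences: 4

4


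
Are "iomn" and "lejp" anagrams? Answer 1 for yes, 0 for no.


Strings: "iomn", "lejp"
Sorted first:  imno
Sorted second: ejlp
Differ at position 0: 'i' vs 'e' => not anagrams

0


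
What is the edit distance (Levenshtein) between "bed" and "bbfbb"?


Computing edit distance: "bed" -> "bbfbb"
DP table:
           b    b    f    b    b
      0    1    2    3    4    5
  b   1    0    1    2    3    4
  e   2    1    1    2    3    4
  d   3    2    2    2    3    4
Edit distance = dp[3][5] = 4

4


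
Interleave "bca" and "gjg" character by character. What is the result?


Interleaving "bca" and "gjg":
  Position 0: 'b' from first, 'g' from second => "bg"
  Position 1: 'c' from first, 'j' from second => "cj"
  Position 2: 'a' from first, 'g' from second => "ag"
Result: bgcjag

bgcjag


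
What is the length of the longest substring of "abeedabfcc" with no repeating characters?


Input: "abeedabfcc"
Sliding window (track last position of each char):
  Position 0 ('a'): window [0,0] length 1 -- new best
  Position 1 ('b'): window [0,1] length 2 -- new best
  Position 2 ('e'): window [0,2] length 3 -- new best
  Position 3 ('e'): repeat (last at 2), move window start to 3
  Position 3 ('e'): window [3,3] length 1
  Position 4 ('d'): window [3,4] length 2
  Position 5 ('a'): window [3,5] length 3
  Position 6 ('b'): window [3,6] length 4 -- new best
  Position 7 ('f'): window [3,7] length 5 -- new best
  Position 8 ('c'): window [3,8] length 6 -- new best
  Position 9 ('c'): repeat (last at 8), move window start to 9
  Position 9 ('c'): window [9,9] length 1
Longest substring with no repeats: "edabfc" with length 6

6


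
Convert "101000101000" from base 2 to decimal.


Input: "101000101000" in base 2
Positional expansion:
  Digit '1' (value 1) x 2^11 = 2048
  Digit '0' (value 0) x 2^10 = 0
  Digit '1' (value 1) x 2^9 = 512
  Digit '0' (value 0) x 2^8 = 0
  Digit '0' (value 0) x 2^7 = 0
  Digit '0' (value 0) x 2^6 = 0
  Digit '1' (value 1) x 2^5 = 32
  Digit '0' (value 0) x 2^4 = 0
  Digit '1' (value 1) x 2^3 = 8
  Digit '0' (value 0) x 2^2 = 0
  Digit '0' (value 0) x 2^1 = 0
  Digit '0' (value 0) x 2^0 = 0
Sum = 2600

2600


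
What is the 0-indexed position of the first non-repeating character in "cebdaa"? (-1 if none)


Input: cebdaa
Character frequencies:
  'a': 2
  'b': 1
  'c': 1
  'd': 1
  'e': 1
Scanning left to right for freq == 1:
  Position 0 ('c'): unique! => answer = 0

0


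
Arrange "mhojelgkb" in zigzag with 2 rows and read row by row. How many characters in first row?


Zigzag "mhojelgkb" into 2 rows:
Placing characters:
  'm' => row 0
  'h' => row 1
  'o' => row 0
  'j' => row 1
  'e' => row 0
  'l' => row 1
  'g' => row 0
  'k' => row 1
  'b' => row 0
Rows:
  Row 0: "moegb"
  Row 1: "hjlk"
First row length: 5

5


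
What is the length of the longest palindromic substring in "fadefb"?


Input: "fadefb"
Checking substrings for palindromes:
  No multi-char palindromic substrings found
Longest palindromic substring: "f" with length 1

1


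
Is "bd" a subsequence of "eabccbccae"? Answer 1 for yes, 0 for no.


Check if "bd" is a subsequence of "eabccbccae"
Greedy scan:
  Position 0 ('e'): no match needed
  Position 1 ('a'): no match needed
  Position 2 ('b'): matches sub[0] = 'b'
  Position 3 ('c'): no match needed
  Position 4 ('c'): no match needed
  Position 5 ('b'): no match needed
  Position 6 ('c'): no match needed
  Position 7 ('c'): no match needed
  Position 8 ('a'): no match needed
  Position 9 ('e'): no match needed
Only matched 1/2 characters => not a subsequence

0


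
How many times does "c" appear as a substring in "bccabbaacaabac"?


Searching for "c" in "bccabbaacaabac"
Scanning each position:
  Position 0: "b" => no
  Position 1: "c" => MATCH
  Position 2: "c" => MATCH
  Position 3: "a" => no
  Position 4: "b" => no
  Position 5: "b" => no
  Position 6: "a" => no
  Position 7: "a" => no
  Position 8: "c" => MATCH
  Position 9: "a" => no
  Position 10: "a" => no
  Position 11: "b" => no
  Position 12: "a" => no
  Position 13: "c" => MATCH
Total occurrences: 4

4


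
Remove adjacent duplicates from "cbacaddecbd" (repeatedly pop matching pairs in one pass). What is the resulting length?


Input: cbacaddecbd
Stack-based adjacent duplicate removal:
  Read 'c': push. Stack: c
  Read 'b': push. Stack: cb
  Read 'a': push. Stack: cba
  Read 'c': push. Stack: cbac
  Read 'a': push. Stack: cbaca
  Read 'd': push. Stack: cbacad
  Read 'd': matches stack top 'd' => pop. Stack: cbaca
  Read 'e': push. Stack: cbacae
  Read 'c': push. Stack: cbacaec
  Read 'b': push. Stack: cbacaecb
  Read 'd': push. Stack: cbacaecbd
Final stack: "cbacaecbd" (length 9)

9


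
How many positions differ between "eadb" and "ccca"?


Comparing "eadb" and "ccca" position by position:
  Position 0: 'e' vs 'c' => DIFFER
  Position 1: 'a' vs 'c' => DIFFER
  Position 2: 'd' vs 'c' => DIFFER
  Position 3: 'b' vs 'a' => DIFFER
Positions that differ: 4

4


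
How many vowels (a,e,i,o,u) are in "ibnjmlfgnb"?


Input: ibnjmlfgnb
Checking each character:
  'i' at position 0: vowel (running total: 1)
  'b' at position 1: consonant
  'n' at position 2: consonant
  'j' at position 3: consonant
  'm' at position 4: consonant
  'l' at position 5: consonant
  'f' at position 6: consonant
  'g' at position 7: consonant
  'n' at position 8: consonant
  'b' at position 9: consonant
Total vowels: 1

1


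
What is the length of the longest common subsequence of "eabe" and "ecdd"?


LCS of "eabe" and "ecdd"
DP table:
           e    c    d    d
      0    0    0    0    0
  e   0    1    1    1    1
  a   0    1    1    1    1
  b   0    1    1    1    1
  e   0    1    1    1    1
LCS length = dp[4][4] = 1

1


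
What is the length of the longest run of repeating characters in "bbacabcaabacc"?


Input: "bbacabcaabacc"
Scanning for longest run:
  Position 1 ('b'): continues run of 'b', length=2
  Position 2 ('a'): new char, reset run to 1
  Position 3 ('c'): new char, reset run to 1
  Position 4 ('a'): new char, reset run to 1
  Position 5 ('b'): new char, reset run to 1
  Position 6 ('c'): new char, reset run to 1
  Position 7 ('a'): new char, reset run to 1
  Position 8 ('a'): continues run of 'a', length=2
  Position 9 ('b'): new char, reset run to 1
  Position 10 ('a'): new char, reset run to 1
  Position 11 ('c'): new char, reset run to 1
  Position 12 ('c'): continues run of 'c', length=2
Longest run: 'b' with length 2

2


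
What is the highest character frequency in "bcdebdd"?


Input: bcdebdd
Character counts:
  'b': 2
  'c': 1
  'd': 3
  'e': 1
Maximum frequency: 3

3


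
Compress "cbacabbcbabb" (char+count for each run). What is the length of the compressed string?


Input: cbacabbcbabb
Runs:
  'c' x 1 => "c1"
  'b' x 1 => "b1"
  'a' x 1 => "a1"
  'c' x 1 => "c1"
  'a' x 1 => "a1"
  'b' x 2 => "b2"
  'c' x 1 => "c1"
  'b' x 1 => "b1"
  'a' x 1 => "a1"
  'b' x 2 => "b2"
Compressed: "c1b1a1c1a1b2c1b1a1b2"
Compressed length: 20

20


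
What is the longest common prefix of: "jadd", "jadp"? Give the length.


Words: jadd, jadp
  Position 0: all 'j' => match
  Position 1: all 'a' => match
  Position 2: all 'd' => match
  Position 3: ('d', 'p') => mismatch, stop
LCP = "jad" (length 3)

3


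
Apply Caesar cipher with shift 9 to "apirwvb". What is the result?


Caesar cipher: shift "apirwvb" by 9
  'a' (pos 0) + 9 = pos 9 = 'j'
  'p' (pos 15) + 9 = pos 24 = 'y'
  'i' (pos 8) + 9 = pos 17 = 'r'
  'r' (pos 17) + 9 = pos 0 = 'a'
  'w' (pos 22) + 9 = pos 5 = 'f'
  'v' (pos 21) + 9 = pos 4 = 'e'
  'b' (pos 1) + 9 = pos 10 = 'k'
Result: jyrafek

jyrafek


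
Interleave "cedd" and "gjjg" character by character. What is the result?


Interleaving "cedd" and "gjjg":
  Position 0: 'c' from first, 'g' from second => "cg"
  Position 1: 'e' from first, 'j' from second => "ej"
  Position 2: 'd' from first, 'j' from second => "dj"
  Position 3: 'd' from first, 'g' from second => "dg"
Result: cgejdjdg

cgejdjdg


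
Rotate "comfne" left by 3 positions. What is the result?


Input: "comfne", rotate left by 3
First 3 characters: "com"
Remaining characters: "fne"
Concatenate remaining + first: "fne" + "com" = "fnecom"

fnecom


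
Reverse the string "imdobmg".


Input: imdobmg
Reading characters right to left:
  Position 6: 'g'
  Position 5: 'm'
  Position 4: 'b'
  Position 3: 'o'
  Position 2: 'd'
  Position 1: 'm'
  Position 0: 'i'
Reversed: gmbodmi

gmbodmi


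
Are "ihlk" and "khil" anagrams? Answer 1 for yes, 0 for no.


Strings: "ihlk", "khil"
Sorted first:  hikl
Sorted second: hikl
Sorted forms match => anagrams

1


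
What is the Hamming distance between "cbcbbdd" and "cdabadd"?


Comparing "cbcbbdd" and "cdabadd" position by position:
  Position 0: 'c' vs 'c' => same
  Position 1: 'b' vs 'd' => differ
  Position 2: 'c' vs 'a' => differ
  Position 3: 'b' vs 'b' => same
  Position 4: 'b' vs 'a' => differ
  Position 5: 'd' vs 'd' => same
  Position 6: 'd' vs 'd' => same
Total differences (Hamming distance): 3

3


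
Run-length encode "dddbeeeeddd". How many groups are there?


Input: dddbeeeeddd
Scanning for consecutive runs:
  Group 1: 'd' x 3 (positions 0-2)
  Group 2: 'b' x 1 (positions 3-3)
  Group 3: 'e' x 4 (positions 4-7)
  Group 4: 'd' x 3 (positions 8-10)
Total groups: 4

4


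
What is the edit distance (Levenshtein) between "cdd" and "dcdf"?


Computing edit distance: "cdd" -> "dcdf"
DP table:
           d    c    d    f
      0    1    2    3    4
  c   1    1    1    2    3
  d   2    1    2    1    2
  d   3    2    2    2    2
Edit distance = dp[3][4] = 2

2


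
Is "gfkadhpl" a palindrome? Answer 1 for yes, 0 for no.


Input: gfkadhpl
Reversed: lphdakfg
  Compare pos 0 ('g') with pos 7 ('l'): MISMATCH
  Compare pos 1 ('f') with pos 6 ('p'): MISMATCH
  Compare pos 2 ('k') with pos 5 ('h'): MISMATCH
  Compare pos 3 ('a') with pos 4 ('d'): MISMATCH
Result: not a palindrome

0


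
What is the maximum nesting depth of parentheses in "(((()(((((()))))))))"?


Input: "(((()(((((()))))))))"
Tracking depth:
  Position 0 '(': depth becomes 1
  Position 1 '(': depth becomes 2
  Position 2 '(': depth becomes 3
  Position 3 '(': depth becomes 4
  Position 4 ')': depth becomes 3
  Position 5 '(': depth becomes 4
  Position 6 '(': depth becomes 5
  Position 7 '(': depth becomes 6
  Position 8 '(': depth becomes 7
  Position 9 '(': depth becomes 8
  Position 10 '(': depth becomes 9
  Position 11 ')': depth becomes 8
  Position 12 ')': depth becomes 7
  Position 13 ')': depth becomes 6
  Position 14 ')': depth becomes 5
  Position 15 ')': depth becomes 4
  Position 16 ')': depth becomes 3
  Position 17 ')': depth becomes 2
  Position 18 ')': depth becomes 1
  Position 19 ')': depth becomes 0
Maximum depth reached: 9

9


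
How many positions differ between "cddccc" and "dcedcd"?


Comparing "cddccc" and "dcedcd" position by position:
  Position 0: 'c' vs 'd' => DIFFER
  Position 1: 'd' vs 'c' => DIFFER
  Position 2: 'd' vs 'e' => DIFFER
  Position 3: 'c' vs 'd' => DIFFER
  Position 4: 'c' vs 'c' => same
  Position 5: 'c' vs 'd' => DIFFER
Positions that differ: 5

5


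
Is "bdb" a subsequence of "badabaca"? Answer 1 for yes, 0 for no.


Check if "bdb" is a subsequence of "badabaca"
Greedy scan:
  Position 0 ('b'): matches sub[0] = 'b'
  Position 1 ('a'): no match needed
  Position 2 ('d'): matches sub[1] = 'd'
  Position 3 ('a'): no match needed
  Position 4 ('b'): matches sub[2] = 'b'
  Position 5 ('a'): no match needed
  Position 6 ('c'): no match needed
  Position 7 ('a'): no match needed
All 3 characters matched => is a subsequence

1


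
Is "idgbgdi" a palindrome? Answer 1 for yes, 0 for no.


Input: idgbgdi
Reversed: idgbgdi
  Compare pos 0 ('i') with pos 6 ('i'): match
  Compare pos 1 ('d') with pos 5 ('d'): match
  Compare pos 2 ('g') with pos 4 ('g'): match
Result: palindrome

1


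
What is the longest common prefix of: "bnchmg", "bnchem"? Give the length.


Words: bnchmg, bnchem
  Position 0: all 'b' => match
  Position 1: all 'n' => match
  Position 2: all 'c' => match
  Position 3: all 'h' => match
  Position 4: ('m', 'e') => mismatch, stop
LCP = "bnch" (length 4)

4


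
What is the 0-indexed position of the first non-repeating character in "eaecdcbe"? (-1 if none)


Input: eaecdcbe
Character frequencies:
  'a': 1
  'b': 1
  'c': 2
  'd': 1
  'e': 3
Scanning left to right for freq == 1:
  Position 0 ('e'): freq=3, skip
  Position 1 ('a'): unique! => answer = 1

1


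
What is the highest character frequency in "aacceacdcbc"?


Input: aacceacdcbc
Character counts:
  'a': 3
  'b': 1
  'c': 5
  'd': 1
  'e': 1
Maximum frequency: 5

5


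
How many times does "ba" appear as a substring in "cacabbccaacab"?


Searching for "ba" in "cacabbccaacab"
Scanning each position:
  Position 0: "ca" => no
  Position 1: "ac" => no
  Position 2: "ca" => no
  Position 3: "ab" => no
  Position 4: "bb" => no
  Position 5: "bc" => no
  Position 6: "cc" => no
  Position 7: "ca" => no
  Position 8: "aa" => no
  Position 9: "ac" => no
  Position 10: "ca" => no
  Position 11: "ab" => no
Total occurrences: 0

0


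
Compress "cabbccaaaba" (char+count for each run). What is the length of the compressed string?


Input: cabbccaaaba
Runs:
  'c' x 1 => "c1"
  'a' x 1 => "a1"
  'b' x 2 => "b2"
  'c' x 2 => "c2"
  'a' x 3 => "a3"
  'b' x 1 => "b1"
  'a' x 1 => "a1"
Compressed: "c1a1b2c2a3b1a1"
Compressed length: 14

14


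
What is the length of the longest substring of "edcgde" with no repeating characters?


Input: "edcgde"
Sliding window (track last position of each char):
  Position 0 ('e'): window [0,0] length 1 -- new best
  Position 1 ('d'): window [0,1] length 2 -- new best
  Position 2 ('c'): window [0,2] length 3 -- new best
  Position 3 ('g'): window [0,3] length 4 -- new best
  Position 4 ('d'): repeat (last at 1), move window start to 2
  Position 4 ('d'): window [2,4] length 3
  Position 5 ('e'): window [2,5] length 4
Longest substring with no repeats: "edcg" with length 4

4


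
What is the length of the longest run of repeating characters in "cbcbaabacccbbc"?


Input: "cbcbaabacccbbc"
Scanning for longest run:
  Position 1 ('b'): new char, reset run to 1
  Position 2 ('c'): new char, reset run to 1
  Position 3 ('b'): new char, reset run to 1
  Position 4 ('a'): new char, reset run to 1
  Position 5 ('a'): continues run of 'a', length=2
  Position 6 ('b'): new char, reset run to 1
  Position 7 ('a'): new char, reset run to 1
  Position 8 ('c'): new char, reset run to 1
  Position 9 ('c'): continues run of 'c', length=2
  Position 10 ('c'): continues run of 'c', length=3
  Position 11 ('b'): new char, reset run to 1
  Position 12 ('b'): continues run of 'b', length=2
  Position 13 ('c'): new char, reset run to 1
Longest run: 'c' with length 3

3


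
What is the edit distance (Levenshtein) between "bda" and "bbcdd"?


Computing edit distance: "bda" -> "bbcdd"
DP table:
           b    b    c    d    d
      0    1    2    3    4    5
  b   1    0    1    2    3    4
  d   2    1    1    2    2    3
  a   3    2    2    2    3    3
Edit distance = dp[3][5] = 3

3


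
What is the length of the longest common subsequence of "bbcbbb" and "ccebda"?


LCS of "bbcbbb" and "ccebda"
DP table:
           c    c    e    b    d    a
      0    0    0    0    0    0    0
  b   0    0    0    0    1    1    1
  b   0    0    0    0    1    1    1
  c   0    1    1    1    1    1    1
  b   0    1    1    1    2    2    2
  b   0    1    1    1    2    2    2
  b   0    1    1    1    2    2    2
LCS length = dp[6][6] = 2

2


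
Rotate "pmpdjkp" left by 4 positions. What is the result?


Input: "pmpdjkp", rotate left by 4
First 4 characters: "pmpd"
Remaining characters: "jkp"
Concatenate remaining + first: "jkp" + "pmpd" = "jkppmpd"

jkppmpd


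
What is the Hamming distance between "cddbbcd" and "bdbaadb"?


Comparing "cddbbcd" and "bdbaadb" position by position:
  Position 0: 'c' vs 'b' => differ
  Position 1: 'd' vs 'd' => same
  Position 2: 'd' vs 'b' => differ
  Position 3: 'b' vs 'a' => differ
  Position 4: 'b' vs 'a' => differ
  Position 5: 'c' vs 'd' => differ
  Position 6: 'd' vs 'b' => differ
Total differences (Hamming distance): 6

6


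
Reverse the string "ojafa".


Input: ojafa
Reading characters right to left:
  Position 4: 'a'
  Position 3: 'f'
  Position 2: 'a'
  Position 1: 'j'
  Position 0: 'o'
Reversed: afajo

afajo


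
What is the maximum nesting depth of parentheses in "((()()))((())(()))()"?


Input: "((()()))((())(()))()"
Tracking depth:
  Position 0 '(': depth becomes 1
  Position 1 '(': depth becomes 2
  Position 2 '(': depth becomes 3
  Position 3 ')': depth becomes 2
  Position 4 '(': depth becomes 3
  Position 5 ')': depth becomes 2
  Position 6 ')': depth becomes 1
  Position 7 ')': depth becomes 0
  Position 8 '(': depth becomes 1
  Position 9 '(': depth becomes 2
  Position 10 '(': depth becomes 3
  Position 11 ')': depth becomes 2
  Position 12 ')': depth becomes 1
  Position 13 '(': depth becomes 2
  Position 14 '(': depth becomes 3
  Position 15 ')': depth becomes 2
  Position 16 ')': depth becomes 1
  Position 17 ')': depth becomes 0
  Position 18 '(': depth becomes 1
  Position 19 ')': depth becomes 0
Maximum depth reached: 3

3


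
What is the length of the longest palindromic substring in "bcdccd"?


Input: "bcdccd"
Checking substrings for palindromes:
  [2:6] "dccd" (len 4) => palindrome
  [1:4] "cdc" (len 3) => palindrome
  [3:5] "cc" (len 2) => palindrome
Longest palindromic substring: "dccd" with length 4

4


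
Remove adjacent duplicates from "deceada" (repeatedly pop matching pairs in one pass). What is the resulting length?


Input: deceada
Stack-based adjacent duplicate removal:
  Read 'd': push. Stack: d
  Read 'e': push. Stack: de
  Read 'c': push. Stack: dec
  Read 'e': push. Stack: dece
  Read 'a': push. Stack: decea
  Read 'd': push. Stack: decead
  Read 'a': push. Stack: deceada
Final stack: "deceada" (length 7)

7


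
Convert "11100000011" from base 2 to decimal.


Input: "11100000011" in base 2
Positional expansion:
  Digit '1' (value 1) x 2^10 = 1024
  Digit '1' (value 1) x 2^9 = 512
  Digit '1' (value 1) x 2^8 = 256
  Digit '0' (value 0) x 2^7 = 0
  Digit '0' (value 0) x 2^6 = 0
  Digit '0' (value 0) x 2^5 = 0
  Digit '0' (value 0) x 2^4 = 0
  Digit '0' (value 0) x 2^3 = 0
  Digit '0' (value 0) x 2^2 = 0
  Digit '1' (value 1) x 2^1 = 2
  Digit '1' (value 1) x 2^0 = 1
Sum = 1795

1795


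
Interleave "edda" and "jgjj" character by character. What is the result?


Interleaving "edda" and "jgjj":
  Position 0: 'e' from first, 'j' from second => "ej"
  Position 1: 'd' from first, 'g' from second => "dg"
  Position 2: 'd' from first, 'j' from second => "dj"
  Position 3: 'a' from first, 'j' from second => "aj"
Result: ejdgdjaj

ejdgdjaj


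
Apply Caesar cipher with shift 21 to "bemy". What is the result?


Caesar cipher: shift "bemy" by 21
  'b' (pos 1) + 21 = pos 22 = 'w'
  'e' (pos 4) + 21 = pos 25 = 'z'
  'm' (pos 12) + 21 = pos 7 = 'h'
  'y' (pos 24) + 21 = pos 19 = 't'
Result: wzht

wzht


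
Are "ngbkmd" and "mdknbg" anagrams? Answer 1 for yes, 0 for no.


Strings: "ngbkmd", "mdknbg"
Sorted first:  bdgkmn
Sorted second: bdgkmn
Sorted forms match => anagrams

1


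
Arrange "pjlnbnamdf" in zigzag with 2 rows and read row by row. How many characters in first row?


Zigzag "pjlnbnamdf" into 2 rows:
Placing characters:
  'p' => row 0
  'j' => row 1
  'l' => row 0
  'n' => row 1
  'b' => row 0
  'n' => row 1
  'a' => row 0
  'm' => row 1
  'd' => row 0
  'f' => row 1
Rows:
  Row 0: "plbad"
  Row 1: "jnnmf"
First row length: 5

5


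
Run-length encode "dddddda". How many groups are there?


Input: dddddda
Scanning for consecutive runs:
  Group 1: 'd' x 6 (positions 0-5)
  Group 2: 'a' x 1 (positions 6-6)
Total groups: 2

2


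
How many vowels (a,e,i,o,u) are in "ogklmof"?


Input: ogklmof
Checking each character:
  'o' at position 0: vowel (running total: 1)
  'g' at position 1: consonant
  'k' at position 2: consonant
  'l' at position 3: consonant
  'm' at position 4: consonant
  'o' at position 5: vowel (running total: 2)
  'f' at position 6: consonant
Total vowels: 2

2


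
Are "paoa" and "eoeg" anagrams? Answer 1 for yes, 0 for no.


Strings: "paoa", "eoeg"
Sorted first:  aaop
Sorted second: eego
Differ at position 0: 'a' vs 'e' => not anagrams

0


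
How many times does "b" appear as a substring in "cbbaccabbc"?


Searching for "b" in "cbbaccabbc"
Scanning each position:
  Position 0: "c" => no
  Position 1: "b" => MATCH
  Position 2: "b" => MATCH
  Position 3: "a" => no
  Position 4: "c" => no
  Position 5: "c" => no
  Position 6: "a" => no
  Position 7: "b" => MATCH
  Position 8: "b" => MATCH
  Position 9: "c" => no
Total occurrences: 4

4


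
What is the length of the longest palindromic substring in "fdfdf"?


Input: "fdfdf"
Checking substrings for palindromes:
  [0:5] "fdfdf" (len 5) => palindrome
  [0:3] "fdf" (len 3) => palindrome
  [1:4] "dfd" (len 3) => palindrome
  [2:5] "fdf" (len 3) => palindrome
Longest palindromic substring: "fdfdf" with length 5

5


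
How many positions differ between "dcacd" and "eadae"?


Comparing "dcacd" and "eadae" position by position:
  Position 0: 'd' vs 'e' => DIFFER
  Position 1: 'c' vs 'a' => DIFFER
  Position 2: 'a' vs 'd' => DIFFER
  Position 3: 'c' vs 'a' => DIFFER
  Position 4: 'd' vs 'e' => DIFFER
Positions that differ: 5

5


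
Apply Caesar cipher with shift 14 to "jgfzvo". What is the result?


Caesar cipher: shift "jgfzvo" by 14
  'j' (pos 9) + 14 = pos 23 = 'x'
  'g' (pos 6) + 14 = pos 20 = 'u'
  'f' (pos 5) + 14 = pos 19 = 't'
  'z' (pos 25) + 14 = pos 13 = 'n'
  'v' (pos 21) + 14 = pos 9 = 'j'
  'o' (pos 14) + 14 = pos 2 = 'c'
Result: xutnjc

xutnjc


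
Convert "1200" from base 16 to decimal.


Input: "1200" in base 16
Positional expansion:
  Digit '1' (value 1) x 16^3 = 4096
  Digit '2' (value 2) x 16^2 = 512
  Digit '0' (value 0) x 16^1 = 0
  Digit '0' (value 0) x 16^0 = 0
Sum = 4608

4608


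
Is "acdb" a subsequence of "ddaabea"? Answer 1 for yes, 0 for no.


Check if "acdb" is a subsequence of "ddaabea"
Greedy scan:
  Position 0 ('d'): no match needed
  Position 1 ('d'): no match needed
  Position 2 ('a'): matches sub[0] = 'a'
  Position 3 ('a'): no match needed
  Position 4 ('b'): no match needed
  Position 5 ('e'): no match needed
  Position 6 ('a'): no match needed
Only matched 1/4 characters => not a subsequence

0


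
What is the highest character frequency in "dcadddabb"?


Input: dcadddabb
Character counts:
  'a': 2
  'b': 2
  'c': 1
  'd': 4
Maximum frequency: 4

4


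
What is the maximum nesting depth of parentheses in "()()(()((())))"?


Input: "()()(()((())))"
Tracking depth:
  Position 0 '(': depth becomes 1
  Position 1 ')': depth becomes 0
  Position 2 '(': depth becomes 1
  Position 3 ')': depth becomes 0
  Position 4 '(': depth becomes 1
  Position 5 '(': depth becomes 2
  Position 6 ')': depth becomes 1
  Position 7 '(': depth becomes 2
  Position 8 '(': depth becomes 3
  Position 9 '(': depth becomes 4
  Position 10 ')': depth becomes 3
  Position 11 ')': depth becomes 2
  Position 12 ')': depth becomes 1
  Position 13 ')': depth becomes 0
Maximum depth reached: 4

4


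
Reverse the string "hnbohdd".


Input: hnbohdd
Reading characters right to left:
  Position 6: 'd'
  Position 5: 'd'
  Position 4: 'h'
  Position 3: 'o'
  Position 2: 'b'
  Position 1: 'n'
  Position 0: 'h'
Reversed: ddhobnh

ddhobnh


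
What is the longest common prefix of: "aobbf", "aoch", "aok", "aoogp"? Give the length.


Words: aobbf, aoch, aok, aoogp
  Position 0: all 'a' => match
  Position 1: all 'o' => match
  Position 2: ('b', 'c', 'k', 'o') => mismatch, stop
LCP = "ao" (length 2)

2


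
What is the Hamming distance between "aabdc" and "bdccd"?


Comparing "aabdc" and "bdccd" position by position:
  Position 0: 'a' vs 'b' => differ
  Position 1: 'a' vs 'd' => differ
  Position 2: 'b' vs 'c' => differ
  Position 3: 'd' vs 'c' => differ
  Position 4: 'c' vs 'd' => differ
Total differences (Hamming distance): 5

5


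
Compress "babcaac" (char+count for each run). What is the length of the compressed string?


Input: babcaac
Runs:
  'b' x 1 => "b1"
  'a' x 1 => "a1"
  'b' x 1 => "b1"
  'c' x 1 => "c1"
  'a' x 2 => "a2"
  'c' x 1 => "c1"
Compressed: "b1a1b1c1a2c1"
Compressed length: 12

12


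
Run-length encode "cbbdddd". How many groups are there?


Input: cbbdddd
Scanning for consecutive runs:
  Group 1: 'c' x 1 (positions 0-0)
  Group 2: 'b' x 2 (positions 1-2)
  Group 3: 'd' x 4 (positions 3-6)
Total groups: 3

3


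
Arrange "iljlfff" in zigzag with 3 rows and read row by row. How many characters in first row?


Zigzag "iljlfff" into 3 rows:
Placing characters:
  'i' => row 0
  'l' => row 1
  'j' => row 2
  'l' => row 1
  'f' => row 0
  'f' => row 1
  'f' => row 2
Rows:
  Row 0: "if"
  Row 1: "llf"
  Row 2: "jf"
First row length: 2

2


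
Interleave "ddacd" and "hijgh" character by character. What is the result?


Interleaving "ddacd" and "hijgh":
  Position 0: 'd' from first, 'h' from second => "dh"
  Position 1: 'd' from first, 'i' from second => "di"
  Position 2: 'a' from first, 'j' from second => "aj"
  Position 3: 'c' from first, 'g' from second => "cg"
  Position 4: 'd' from first, 'h' from second => "dh"
Result: dhdiajcgdh

dhdiajcgdh


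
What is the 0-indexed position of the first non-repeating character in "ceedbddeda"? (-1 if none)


Input: ceedbddeda
Character frequencies:
  'a': 1
  'b': 1
  'c': 1
  'd': 4
  'e': 3
Scanning left to right for freq == 1:
  Position 0 ('c'): unique! => answer = 0

0


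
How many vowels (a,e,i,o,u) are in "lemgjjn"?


Input: lemgjjn
Checking each character:
  'l' at position 0: consonant
  'e' at position 1: vowel (running total: 1)
  'm' at position 2: consonant
  'g' at position 3: consonant
  'j' at position 4: consonant
  'j' at position 5: consonant
  'n' at position 6: consonant
Total vowels: 1

1


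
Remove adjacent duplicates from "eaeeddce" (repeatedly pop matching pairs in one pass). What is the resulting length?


Input: eaeeddce
Stack-based adjacent duplicate removal:
  Read 'e': push. Stack: e
  Read 'a': push. Stack: ea
  Read 'e': push. Stack: eae
  Read 'e': matches stack top 'e' => pop. Stack: ea
  Read 'd': push. Stack: ead
  Read 'd': matches stack top 'd' => pop. Stack: ea
  Read 'c': push. Stack: eac
  Read 'e': push. Stack: eace
Final stack: "eace" (length 4)

4


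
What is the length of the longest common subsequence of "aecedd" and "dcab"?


LCS of "aecedd" and "dcab"
DP table:
           d    c    a    b
      0    0    0    0    0
  a   0    0    0    1    1
  e   0    0    0    1    1
  c   0    0    1    1    1
  e   0    0    1    1    1
  d   0    1    1    1    1
  d   0    1    1    1    1
LCS length = dp[6][4] = 1

1


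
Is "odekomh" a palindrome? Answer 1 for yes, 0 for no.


Input: odekomh
Reversed: hmokedo
  Compare pos 0 ('o') with pos 6 ('h'): MISMATCH
  Compare pos 1 ('d') with pos 5 ('m'): MISMATCH
  Compare pos 2 ('e') with pos 4 ('o'): MISMATCH
Result: not a palindrome

0


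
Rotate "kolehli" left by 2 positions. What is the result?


Input: "kolehli", rotate left by 2
First 2 characters: "ko"
Remaining characters: "lehli"
Concatenate remaining + first: "lehli" + "ko" = "lehliko"

lehliko


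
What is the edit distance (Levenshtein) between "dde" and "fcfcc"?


Computing edit distance: "dde" -> "fcfcc"
DP table:
           f    c    f    c    c
      0    1    2    3    4    5
  d   1    1    2    3    4    5
  d   2    2    2    3    4    5
  e   3    3    3    3    4    5
Edit distance = dp[3][5] = 5

5


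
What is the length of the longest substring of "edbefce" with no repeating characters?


Input: "edbefce"
Sliding window (track last position of each char):
  Position 0 ('e'): window [0,0] length 1 -- new best
  Position 1 ('d'): window [0,1] length 2 -- new best
  Position 2 ('b'): window [0,2] length 3 -- new best
  Position 3 ('e'): repeat (last at 0), move window start to 1
  Position 3 ('e'): window [1,3] length 3
  Position 4 ('f'): window [1,4] length 4 -- new best
  Position 5 ('c'): window [1,5] length 5 -- new best
  Position 6 ('e'): repeat (last at 3), move window start to 4
  Position 6 ('e'): window [4,6] length 3
Longest substring with no repeats: "dbefc" with length 5

5


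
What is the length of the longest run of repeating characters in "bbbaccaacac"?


Input: "bbbaccaacac"
Scanning for longest run:
  Position 1 ('b'): continues run of 'b', length=2
  Position 2 ('b'): continues run of 'b', length=3
  Position 3 ('a'): new char, reset run to 1
  Position 4 ('c'): new char, reset run to 1
  Position 5 ('c'): continues run of 'c', length=2
  Position 6 ('a'): new char, reset run to 1
  Position 7 ('a'): continues run of 'a', length=2
  Position 8 ('c'): new char, reset run to 1
  Position 9 ('a'): new char, reset run to 1
  Position 10 ('c'): new char, reset run to 1
Longest run: 'b' with length 3

3


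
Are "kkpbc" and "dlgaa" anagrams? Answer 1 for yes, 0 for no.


Strings: "kkpbc", "dlgaa"
Sorted first:  bckkp
Sorted second: aadgl
Differ at position 0: 'b' vs 'a' => not anagrams

0


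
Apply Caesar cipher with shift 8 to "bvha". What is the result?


Caesar cipher: shift "bvha" by 8
  'b' (pos 1) + 8 = pos 9 = 'j'
  'v' (pos 21) + 8 = pos 3 = 'd'
  'h' (pos 7) + 8 = pos 15 = 'p'
  'a' (pos 0) + 8 = pos 8 = 'i'
Result: jdpi

jdpi


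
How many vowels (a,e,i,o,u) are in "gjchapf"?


Input: gjchapf
Checking each character:
  'g' at position 0: consonant
  'j' at position 1: consonant
  'c' at position 2: consonant
  'h' at position 3: consonant
  'a' at position 4: vowel (running total: 1)
  'p' at position 5: consonant
  'f' at position 6: consonant
Total vowels: 1

1


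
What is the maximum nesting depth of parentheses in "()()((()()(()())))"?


Input: "()()((()()(()())))"
Tracking depth:
  Position 0 '(': depth becomes 1
  Position 1 ')': depth becomes 0
  Position 2 '(': depth becomes 1
  Position 3 ')': depth becomes 0
  Position 4 '(': depth becomes 1
  Position 5 '(': depth becomes 2
  Position 6 '(': depth becomes 3
  Position 7 ')': depth becomes 2
  Position 8 '(': depth becomes 3
  Position 9 ')': depth becomes 2
  Position 10 '(': depth becomes 3
  Position 11 '(': depth becomes 4
  Position 12 ')': depth becomes 3
  Position 13 '(': depth becomes 4
  Position 14 ')': depth becomes 3
  Position 15 ')': depth becomes 2
  Position 16 ')': depth becomes 1
  Position 17 ')': depth becomes 0
Maximum depth reached: 4

4


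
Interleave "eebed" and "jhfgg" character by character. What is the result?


Interleaving "eebed" and "jhfgg":
  Position 0: 'e' from first, 'j' from second => "ej"
  Position 1: 'e' from first, 'h' from second => "eh"
  Position 2: 'b' from first, 'f' from second => "bf"
  Position 3: 'e' from first, 'g' from second => "eg"
  Position 4: 'd' from first, 'g' from second => "dg"
Result: ejehbfegdg

ejehbfegdg
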